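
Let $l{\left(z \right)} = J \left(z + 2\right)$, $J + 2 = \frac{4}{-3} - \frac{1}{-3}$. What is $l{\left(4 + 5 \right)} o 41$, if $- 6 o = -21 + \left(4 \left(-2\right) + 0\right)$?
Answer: $- \frac{13079}{2} \approx -6539.5$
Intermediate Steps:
$J = -3$ ($J = -2 + \left(\frac{4}{-3} - \frac{1}{-3}\right) = -2 + \left(4 \left(- \frac{1}{3}\right) - - \frac{1}{3}\right) = -2 + \left(- \frac{4}{3} + \frac{1}{3}\right) = -2 - 1 = -3$)
$l{\left(z \right)} = -6 - 3 z$ ($l{\left(z \right)} = - 3 \left(z + 2\right) = - 3 \left(2 + z\right) = -6 - 3 z$)
$o = \frac{29}{6}$ ($o = - \frac{-21 + \left(4 \left(-2\right) + 0\right)}{6} = - \frac{-21 + \left(-8 + 0\right)}{6} = - \frac{-21 - 8}{6} = \left(- \frac{1}{6}\right) \left(-29\right) = \frac{29}{6} \approx 4.8333$)
$l{\left(4 + 5 \right)} o 41 = \left(-6 - 3 \left(4 + 5\right)\right) \frac{29}{6} \cdot 41 = \left(-6 - 27\right) \frac{29}{6} \cdot 41 = \left(-33\right) \frac{29}{6} \cdot 41 = \left(- \frac{319}{2}\right) 41 = - \frac{13079}{2}$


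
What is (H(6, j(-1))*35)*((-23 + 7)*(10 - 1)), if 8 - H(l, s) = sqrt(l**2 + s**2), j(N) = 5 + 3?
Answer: 10080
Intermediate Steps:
j(N) = 8
H(l, s) = 8 - sqrt(l**2 + s**2)
(H(6, j(-1))*35)*((-23 + 7)*(10 - 1)) = ((8 - sqrt(6**2 + 8**2))*35)*((-23 + 7)*(10 - 1)) = ((8 - sqrt(36 + 64))*35)*(-16*9) = ((8 - sqrt(100))*35)*(-144) = ((8 - 1*10)*35)*(-144) = ((8 - 10)*35)*(-144) = -2*35*(-144) = -70*(-144) = 10080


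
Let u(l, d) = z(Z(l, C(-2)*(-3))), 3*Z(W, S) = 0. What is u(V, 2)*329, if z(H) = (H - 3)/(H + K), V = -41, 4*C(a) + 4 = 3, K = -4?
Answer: 987/4 ≈ 246.75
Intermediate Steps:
C(a) = -¼ (C(a) = -1 + (¼)*3 = -1 + ¾ = -¼)
Z(W, S) = 0 (Z(W, S) = (⅓)*0 = 0)
z(H) = (-3 + H)/(-4 + H) (z(H) = (H - 3)/(H - 4) = (-3 + H)/(-4 + H))
u(l, d) = ¾ (u(l, d) = (-3 + 0)/(-4 + 0) = -3/(-4) = -¼*(-3) = ¾)
u(V, 2)*329 = (¾)*329 = 987/4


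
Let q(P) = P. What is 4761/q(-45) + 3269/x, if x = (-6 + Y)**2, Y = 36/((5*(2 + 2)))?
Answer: 25048/315 ≈ 79.517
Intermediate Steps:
Y = 9/5 (Y = 36/((5*4)) = 36/20 = 36*(1/20) = 9/5 ≈ 1.8000)
x = 441/25 (x = (-6 + 9/5)**2 = (-21/5)**2 = 441/25 ≈ 17.640)
4761/q(-45) + 3269/x = 4761/(-45) + 3269/(441/25) = 4761*(-1/45) + 3269*(25/441) = -529/5 + 11675/63 = 25048/315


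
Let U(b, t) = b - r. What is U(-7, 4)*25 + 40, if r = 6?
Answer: -285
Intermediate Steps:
U(b, t) = -6 + b (U(b, t) = b - 1*6 = b - 6 = -6 + b)
U(-7, 4)*25 + 40 = (-6 - 7)*25 + 40 = -13*25 + 40 = -325 + 40 = -285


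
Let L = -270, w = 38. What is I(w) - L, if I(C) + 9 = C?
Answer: 299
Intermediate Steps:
I(C) = -9 + C
I(w) - L = (-9 + 38) - 1*(-270) = 29 + 270 = 299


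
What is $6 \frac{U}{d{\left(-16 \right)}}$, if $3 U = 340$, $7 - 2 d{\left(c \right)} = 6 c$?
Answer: $\frac{1360}{103} \approx 13.204$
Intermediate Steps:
$d{\left(c \right)} = \frac{7}{2} - 3 c$ ($d{\left(c \right)} = \frac{7}{2} - \frac{6 c}{2} = \frac{7}{2} - 3 c$)
$U = \frac{340}{3}$ ($U = \frac{1}{3} \cdot 340 = \frac{340}{3} \approx 113.33$)
$6 \frac{U}{d{\left(-16 \right)}} = 6 \frac{340}{3 \left(\frac{7}{2} - -48\right)} = 6 \frac{340}{3 \left(\frac{7}{2} + 48\right)} = 6 \frac{340}{3 \cdot \frac{103}{2}} = 6 \cdot \frac{340}{3} \cdot \frac{2}{103} = 6 \cdot \frac{680}{309} = \frac{1360}{103}$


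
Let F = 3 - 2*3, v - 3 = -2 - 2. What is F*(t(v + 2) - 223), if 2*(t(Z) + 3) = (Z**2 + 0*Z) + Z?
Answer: 675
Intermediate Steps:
v = -1 (v = 3 + (-2 - 2) = 3 - 4 = -1)
F = -3 (F = 3 - 6 = -3)
t(Z) = -3 + Z/2 + Z**2/2 (t(Z) = -3 + ((Z**2 + 0*Z) + Z)/2 = -3 + ((Z**2 + 0) + Z)/2 = -3 + (Z**2 + Z)/2 = -3 + (Z + Z**2)/2 = -3 + (Z/2 + Z**2/2) = -3 + Z/2 + Z**2/2)
F*(t(v + 2) - 223) = -3*((-3 + (-1 + 2)/2 + (-1 + 2)**2/2) - 223) = -3*((-3 + (1/2)*1 + (1/2)*1**2) - 223) = -3*((-3 + 1/2 + (1/2)*1) - 223) = -3*((-3 + 1/2 + 1/2) - 223) = -3*(-2 - 223) = -3*(-225) = 675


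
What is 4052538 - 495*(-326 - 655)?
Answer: 4538133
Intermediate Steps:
4052538 - 495*(-326 - 655) = 4052538 - 495*(-981) = 4052538 - 1*(-485595) = 4052538 + 485595 = 4538133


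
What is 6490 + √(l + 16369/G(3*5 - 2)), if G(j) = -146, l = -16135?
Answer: 6490 + I*√346323534/146 ≈ 6490.0 + 127.46*I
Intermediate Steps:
6490 + √(l + 16369/G(3*5 - 2)) = 6490 + √(-16135 + 16369/(-146)) = 6490 + √(-16135 + 16369*(-1/146)) = 6490 + √(-16135 - 16369/146) = 6490 + √(-2372079/146) = 6490 + I*√346323534/146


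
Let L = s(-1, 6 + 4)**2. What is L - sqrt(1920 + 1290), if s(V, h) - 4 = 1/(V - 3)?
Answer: 225/16 - sqrt(3210) ≈ -42.594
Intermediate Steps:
s(V, h) = 4 + 1/(-3 + V) (s(V, h) = 4 + 1/(V - 3) = 4 + 1/(-3 + V))
L = 225/16 (L = ((-11 + 4*(-1))/(-3 - 1))**2 = ((-11 - 4)/(-4))**2 = (-1/4*(-15))**2 = (15/4)**2 = 225/16 ≈ 14.063)
L - sqrt(1920 + 1290) = 225/16 - sqrt(1920 + 1290) = 225/16 - sqrt(3210)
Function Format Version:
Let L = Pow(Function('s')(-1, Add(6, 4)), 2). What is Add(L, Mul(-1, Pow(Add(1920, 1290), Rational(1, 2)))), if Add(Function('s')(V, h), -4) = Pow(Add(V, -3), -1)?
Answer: Add(Rational(225, 16), Mul(-1, Pow(3210, Rational(1, 2)))) ≈ -42.594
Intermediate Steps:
Function('s')(V, h) = Add(4, Pow(Add(-3, V), -1)) (Function('s')(V, h) = Add(4, Pow(Add(V, -3), -1)) = Add(4, Pow(Add(-3, V), -1)))
L = Rational(225, 16) (L = Pow(Mul(Pow(Add(-3, -1), -1), Add(-11, Mul(4, -1))), 2) = Pow(Mul(Pow(-4, -1), Add(-11, -4)), 2) = Pow(Mul(Rational(-1, 4), -15), 2) = Pow(Rational(15, 4), 2) = Rational(225, 16) ≈ 14.063)
Add(L, Mul(-1, Pow(Add(1920, 1290), Rational(1, 2)))) = Add(Rational(225, 16), Mul(-1, Pow(Add(1920, 1290), Rational(1, 2)))) = Add(Rational(225, 16), Mul(-1, Pow(3210, Rational(1, 2))))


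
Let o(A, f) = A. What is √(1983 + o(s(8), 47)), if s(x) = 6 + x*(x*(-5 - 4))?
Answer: 3*√157 ≈ 37.590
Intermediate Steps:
s(x) = 6 - 9*x² (s(x) = 6 + x*(x*(-9)) = 6 + x*(-9*x) = 6 - 9*x²)
√(1983 + o(s(8), 47)) = √(1983 + (6 - 9*8²)) = √(1983 + (6 - 9*64)) = √(1983 + (6 - 576)) = √(1983 - 570) = √1413 = 3*√157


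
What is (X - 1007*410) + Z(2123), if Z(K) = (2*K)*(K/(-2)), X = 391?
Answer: -4919608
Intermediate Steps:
Z(K) = -K**2 (Z(K) = (2*K)*(K*(-1/2)) = (2*K)*(-K/2) = -K**2)
(X - 1007*410) + Z(2123) = (391 - 1007*410) - 1*2123**2 = (391 - 412870) - 1*4507129 = -412479 - 4507129 = -4919608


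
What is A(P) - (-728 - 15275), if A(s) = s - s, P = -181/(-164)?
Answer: 16003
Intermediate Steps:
P = 181/164 (P = -181*(-1/164) = 181/164 ≈ 1.1037)
A(s) = 0
A(P) - (-728 - 15275) = 0 - (-728 - 15275) = 0 - 1*(-16003) = 0 + 16003 = 16003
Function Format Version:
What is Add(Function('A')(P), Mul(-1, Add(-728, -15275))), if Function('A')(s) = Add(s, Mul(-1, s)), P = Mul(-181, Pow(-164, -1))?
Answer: 16003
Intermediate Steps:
P = Rational(181, 164) (P = Mul(-181, Rational(-1, 164)) = Rational(181, 164) ≈ 1.1037)
Function('A')(s) = 0
Add(Function('A')(P), Mul(-1, Add(-728, -15275))) = Add(0, Mul(-1, Add(-728, -15275))) = Add(0, Mul(-1, -16003)) = Add(0, 16003) = 16003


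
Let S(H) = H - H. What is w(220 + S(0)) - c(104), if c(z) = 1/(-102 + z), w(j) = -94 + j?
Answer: 251/2 ≈ 125.50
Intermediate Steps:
S(H) = 0
w(220 + S(0)) - c(104) = (-94 + (220 + 0)) - 1/(-102 + 104) = (-94 + 220) - 1/2 = 126 - 1*½ = 126 - ½ = 251/2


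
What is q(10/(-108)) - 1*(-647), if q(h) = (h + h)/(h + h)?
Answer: 648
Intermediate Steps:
q(h) = 1 (q(h) = (2*h)/((2*h)) = (2*h)*(1/(2*h)) = 1)
q(10/(-108)) - 1*(-647) = 1 - 1*(-647) = 1 + 647 = 648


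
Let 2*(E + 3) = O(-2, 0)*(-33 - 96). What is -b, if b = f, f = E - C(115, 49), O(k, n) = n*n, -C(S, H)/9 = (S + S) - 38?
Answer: -1725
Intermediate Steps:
C(S, H) = 342 - 18*S (C(S, H) = -9*((S + S) - 38) = -9*(2*S - 38) = -9*(-38 + 2*S) = 342 - 18*S)
O(k, n) = n²
E = -3 (E = -3 + (0²*(-33 - 96))/2 = -3 + (0*(-129))/2 = -3 + (½)*0 = -3 + 0 = -3)
f = 1725 (f = -3 - (342 - 18*115) = -3 - (342 - 2070) = -3 - 1*(-1728) = -3 + 1728 = 1725)
b = 1725
-b = -1*1725 = -1725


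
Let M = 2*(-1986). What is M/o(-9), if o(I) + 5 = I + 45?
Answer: -3972/31 ≈ -128.13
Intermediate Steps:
M = -3972
o(I) = 40 + I (o(I) = -5 + (I + 45) = -5 + (45 + I) = 40 + I)
M/o(-9) = -3972/(40 - 9) = -3972/31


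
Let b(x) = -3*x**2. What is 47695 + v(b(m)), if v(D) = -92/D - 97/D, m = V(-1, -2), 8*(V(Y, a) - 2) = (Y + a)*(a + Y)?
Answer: 29813407/625 ≈ 47701.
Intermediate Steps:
V(Y, a) = 2 + (Y + a)**2/8 (V(Y, a) = 2 + ((Y + a)*(a + Y))/8 = 2 + ((Y + a)*(Y + a))/8 = 2 + (Y + a)**2/8)
m = 25/8 (m = 2 + (-1 - 2)**2/8 = 2 + (1/8)*(-3)**2 = 2 + (1/8)*9 = 2 + 9/8 = 25/8 ≈ 3.1250)
v(D) = -189/D
47695 + v(b(m)) = 47695 - 189/((-3*(25/8)**2)) = 47695 - 189/((-3*625/64)) = 47695 - 189/(-1875/64) = 47695 - 189*(-64/1875) = 47695 + 4032/625 = 29813407/625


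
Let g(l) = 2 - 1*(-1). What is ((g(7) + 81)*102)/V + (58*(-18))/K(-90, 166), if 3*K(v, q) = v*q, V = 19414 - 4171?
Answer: 1627287/2108615 ≈ 0.77173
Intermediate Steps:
g(l) = 3 (g(l) = 2 + 1 = 3)
V = 15243
K(v, q) = q*v/3 (K(v, q) = (v*q)/3 = (q*v)/3 = q*v/3)
((g(7) + 81)*102)/V + (58*(-18))/K(-90, 166) = ((3 + 81)*102)/15243 + (58*(-18))/(((⅓)*166*(-90))) = (84*102)*(1/15243) - 1044/(-4980) = 8568*(1/15243) - 1044*(-1/4980) = 2856/5081 + 87/415 = 1627287/2108615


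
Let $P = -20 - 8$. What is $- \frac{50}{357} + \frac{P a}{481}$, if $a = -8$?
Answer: $\frac{55918}{171717} \approx 0.32564$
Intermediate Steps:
$P = -28$ ($P = -20 - 8 = -28$)
$- \frac{50}{357} + \frac{P a}{481} = - \frac{50}{357} + \frac{\left(-28\right) \left(-8\right)}{481} = \left(-50\right) \frac{1}{357} + 224 \cdot \frac{1}{481} = - \frac{50}{357} + \frac{224}{481} = \frac{55918}{171717}$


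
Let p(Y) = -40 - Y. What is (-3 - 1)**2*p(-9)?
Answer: -496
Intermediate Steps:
(-3 - 1)**2*p(-9) = (-3 - 1)**2*(-40 - 1*(-9)) = (-4)**2*(-40 + 9) = 16*(-31) = -496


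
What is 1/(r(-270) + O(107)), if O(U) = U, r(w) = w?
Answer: -1/163 ≈ -0.0061350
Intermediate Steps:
1/(r(-270) + O(107)) = 1/(-270 + 107) = 1/(-163) = -1/163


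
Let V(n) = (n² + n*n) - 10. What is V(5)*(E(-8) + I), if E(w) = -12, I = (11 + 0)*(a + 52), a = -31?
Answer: 8760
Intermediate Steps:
V(n) = -10 + 2*n² (V(n) = (n² + n²) - 10 = 2*n² - 10 = -10 + 2*n²)
I = 231 (I = (11 + 0)*(-31 + 52) = 11*21 = 231)
V(5)*(E(-8) + I) = (-10 + 2*5²)*(-12 + 231) = (-10 + 2*25)*219 = (-10 + 50)*219 = 40*219 = 8760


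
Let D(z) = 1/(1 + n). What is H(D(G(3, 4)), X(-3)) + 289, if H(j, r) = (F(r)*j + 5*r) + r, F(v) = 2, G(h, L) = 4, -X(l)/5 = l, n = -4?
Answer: 1135/3 ≈ 378.33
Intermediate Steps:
X(l) = -5*l
D(z) = -⅓ (D(z) = 1/(1 - 4) = 1/(-3) = -⅓)
H(j, r) = 2*j + 6*r (H(j, r) = (2*j + 5*r) + r = 2*j + 6*r)
H(D(G(3, 4)), X(-3)) + 289 = (2*(-⅓) + 6*(-5*(-3))) + 289 = (-⅔ + 6*15) + 289 = (-⅔ + 90) + 289 = 268/3 + 289 = 1135/3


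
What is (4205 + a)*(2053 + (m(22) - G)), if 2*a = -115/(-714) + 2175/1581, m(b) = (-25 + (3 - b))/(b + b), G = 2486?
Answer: -186180955/102 ≈ -1.8253e+6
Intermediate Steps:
m(b) = (-22 - b)/(2*b) (m(b) = (-22 - b)/((2*b)) = (-22 - b)*(1/(2*b)) = (-22 - b)/(2*b))
a = 34015/44268 (a = (-115/(-714) + 2175/1581)/2 = (-115*(-1/714) + 2175*(1/1581))/2 = (115/714 + 725/527)/2 = (½)*(34015/22134) = 34015/44268 ≈ 0.76839)
(4205 + a)*(2053 + (m(22) - G)) = (4205 + 34015/44268)*(2053 + ((½)*(-22 - 1*22)/22 - 1*2486)) = 186180955*(2053 + ((½)*(1/22)*(-22 - 22) - 2486))/44268 = 186180955*(2053 + ((½)*(1/22)*(-44) - 2486))/44268 = 186180955*(2053 + (-1 - 2486))/44268 = 186180955*(2053 - 2487)/44268 = (186180955/44268)*(-434) = -186180955/102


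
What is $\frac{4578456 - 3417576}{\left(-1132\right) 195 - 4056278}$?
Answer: $- \frac{580440}{2138509} \approx -0.27142$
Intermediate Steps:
$\frac{4578456 - 3417576}{\left(-1132\right) 195 - 4056278} = \frac{1160880}{-220740 - 4056278} = \frac{1160880}{-4277018} = 1160880 \left(- \frac{1}{4277018}\right) = - \frac{580440}{2138509}$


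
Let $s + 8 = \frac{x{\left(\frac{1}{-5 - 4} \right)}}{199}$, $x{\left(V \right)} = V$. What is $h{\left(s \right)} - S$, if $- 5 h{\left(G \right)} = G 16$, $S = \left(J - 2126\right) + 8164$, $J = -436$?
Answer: $- \frac{49936646}{8955} \approx -5576.4$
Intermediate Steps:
$S = 5602$ ($S = \left(-436 - 2126\right) + 8164 = -2562 + 8164 = 5602$)
$s = - \frac{14329}{1791}$ ($s = -8 + \frac{1}{\left(-5 - 4\right) 199} = -8 + \frac{1}{-9} \cdot \frac{1}{199} = -8 - \frac{1}{1791} = - \frac{14329}{1791} \approx -8.0006$)
$h{\left(G \right)} = - \frac{16 G}{5}$ ($h{\left(G \right)} = - \frac{G 16}{5} = - \frac{16 G}{5}$)
$h{\left(s \right)} - S = \left(- \frac{16}{5}\right) \left(- \frac{14329}{1791}\right) - 5602 = \frac{229264}{8955} - 5602 = - \frac{49936646}{8955}$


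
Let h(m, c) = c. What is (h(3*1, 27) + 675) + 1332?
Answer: 2034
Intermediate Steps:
(h(3*1, 27) + 675) + 1332 = (27 + 675) + 1332 = 702 + 1332 = 2034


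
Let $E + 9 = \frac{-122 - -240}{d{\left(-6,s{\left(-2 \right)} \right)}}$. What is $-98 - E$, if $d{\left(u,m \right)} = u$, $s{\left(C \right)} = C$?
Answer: $- \frac{208}{3} \approx -69.333$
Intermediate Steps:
$E = - \frac{86}{3}$ ($E = -9 + \frac{-122 - -240}{-6} = -9 + \left(-122 + 240\right) \left(- \frac{1}{6}\right) = -9 + 118 \left(- \frac{1}{6}\right) = -9 - \frac{59}{3} = - \frac{86}{3} \approx -28.667$)
$-98 - E = -98 - - \frac{86}{3} = -98 + \frac{86}{3} = - \frac{208}{3}$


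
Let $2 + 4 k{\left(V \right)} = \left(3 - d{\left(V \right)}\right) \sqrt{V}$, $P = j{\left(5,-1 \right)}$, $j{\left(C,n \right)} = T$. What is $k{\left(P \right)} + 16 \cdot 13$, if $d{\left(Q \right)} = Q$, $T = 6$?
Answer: $\frac{415}{2} - \frac{3 \sqrt{6}}{4} \approx 205.66$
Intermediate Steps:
$j{\left(C,n \right)} = 6$
$P = 6$
$k{\left(V \right)} = - \frac{1}{2} + \frac{\sqrt{V} \left(3 - V\right)}{4}$ ($k{\left(V \right)} = - \frac{1}{2} + \frac{\left(3 - V\right) \sqrt{V}}{4} = - \frac{1}{2} + \frac{\sqrt{V} \left(3 - V\right)}{4}$)
$k{\left(P \right)} + 16 \cdot 13 = \left(- \frac{1}{2} - \frac{6^{\frac{3}{2}}}{4} + \frac{3 \sqrt{6}}{4}\right) + 16 \cdot 13 = \left(- \frac{1}{2} - \frac{6 \sqrt{6}}{4} + \frac{3 \sqrt{6}}{4}\right) + 208 = \left(- \frac{1}{2} - \frac{3 \sqrt{6}}{2} + \frac{3 \sqrt{6}}{4}\right) + 208 = \left(- \frac{1}{2} - \frac{3 \sqrt{6}}{4}\right) + 208 = \frac{415}{2} - \frac{3 \sqrt{6}}{4}$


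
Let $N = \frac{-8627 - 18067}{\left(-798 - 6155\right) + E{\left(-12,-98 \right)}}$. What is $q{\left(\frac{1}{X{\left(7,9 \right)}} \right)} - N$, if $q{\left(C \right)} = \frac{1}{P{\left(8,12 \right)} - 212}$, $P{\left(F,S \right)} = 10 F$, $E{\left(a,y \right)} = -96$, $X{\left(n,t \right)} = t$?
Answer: $- \frac{3530657}{930468} \approx -3.7945$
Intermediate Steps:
$N = \frac{26694}{7049}$ ($N = \frac{-8627 - 18067}{\left(-798 - 6155\right) - 96} = - \frac{26694}{\left(-798 - 6155\right) - 96} = - \frac{26694}{-6953 - 96} = - \frac{26694}{-7049} = \left(-26694\right) \left(- \frac{1}{7049}\right) = \frac{26694}{7049} \approx 3.7869$)
$q{\left(C \right)} = - \frac{1}{132}$ ($q{\left(C \right)} = \frac{1}{10 \cdot 8 - 212} = \frac{1}{80 - 212} = \frac{1}{-132} = - \frac{1}{132}$)
$q{\left(\frac{1}{X{\left(7,9 \right)}} \right)} - N = - \frac{1}{132} - \frac{26694}{7049} = - \frac{3530657}{930468}$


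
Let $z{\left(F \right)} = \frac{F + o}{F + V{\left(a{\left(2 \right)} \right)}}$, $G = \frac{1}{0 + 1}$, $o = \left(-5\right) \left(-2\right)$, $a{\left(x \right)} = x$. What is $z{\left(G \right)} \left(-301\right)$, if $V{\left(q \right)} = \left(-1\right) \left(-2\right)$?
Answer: $- \frac{3311}{3} \approx -1103.7$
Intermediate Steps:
$o = 10$
$G = 1$ ($G = 1^{-1} = 1$)
$V{\left(q \right)} = 2$
$z{\left(F \right)} = \frac{10 + F}{2 + F}$ ($z{\left(F \right)} = \frac{F + 10}{F + 2} = \frac{10 + F}{2 + F}$)
$z{\left(G \right)} \left(-301\right) = \frac{10 + 1}{2 + 1} \left(-301\right) = \frac{1}{3} \cdot 11 \left(-301\right) = \frac{11}{3} \left(-301\right) = - \frac{3311}{3}$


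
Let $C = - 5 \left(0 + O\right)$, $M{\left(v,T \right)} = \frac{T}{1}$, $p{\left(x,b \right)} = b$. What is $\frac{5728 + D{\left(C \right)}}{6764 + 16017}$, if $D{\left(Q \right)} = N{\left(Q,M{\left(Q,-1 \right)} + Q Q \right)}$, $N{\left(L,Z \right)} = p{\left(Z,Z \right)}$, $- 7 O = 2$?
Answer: $\frac{280723}{1116269} \approx 0.25148$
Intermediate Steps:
$O = - \frac{2}{7}$ ($O = \left(- \frac{1}{7}\right) 2 = - \frac{2}{7} \approx -0.28571$)
$M{\left(v,T \right)} = T$ ($M{\left(v,T \right)} = T 1 = T$)
$C = \frac{10}{7}$ ($C = - 5 \left(0 - \frac{2}{7}\right) = \left(-5\right) \left(- \frac{2}{7}\right) = \frac{10}{7} \approx 1.4286$)
$N{\left(L,Z \right)} = Z$
$D{\left(Q \right)} = -1 + Q^{2}$ ($D{\left(Q \right)} = -1 + Q Q = -1 + Q^{2}$)
$\frac{5728 + D{\left(C \right)}}{6764 + 16017} = \frac{5728 - \left(1 - \left(\frac{10}{7}\right)^{2}\right)}{6764 + 16017} = \frac{5728 + \left(-1 + \frac{100}{49}\right)}{22781} = \left(5728 + \frac{51}{49}\right) \frac{1}{22781} = \frac{280723}{49} \cdot \frac{1}{22781} = \frac{280723}{1116269}$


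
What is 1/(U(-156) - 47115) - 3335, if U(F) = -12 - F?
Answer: -156648286/46971 ≈ -3335.0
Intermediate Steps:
1/(U(-156) - 47115) - 3335 = 1/((-12 - 1*(-156)) - 47115) - 3335 = 1/((-12 + 156) - 47115) - 3335 = 1/(144 - 47115) - 3335 = 1/(-46971) - 3335 = -1/46971 - 3335 = -156648286/46971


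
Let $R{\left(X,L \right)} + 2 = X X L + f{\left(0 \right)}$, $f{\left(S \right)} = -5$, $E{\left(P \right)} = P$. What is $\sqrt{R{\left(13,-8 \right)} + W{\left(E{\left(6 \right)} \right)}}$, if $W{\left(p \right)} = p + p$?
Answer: $i \sqrt{1347} \approx 36.701 i$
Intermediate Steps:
$R{\left(X,L \right)} = -7 + L X^{2}$ ($R{\left(X,L \right)} = -2 + \left(X X L - 5\right) = -2 + \left(X^{2} L - 5\right) = -2 + \left(L X^{2} - 5\right) = -2 + \left(-5 + L X^{2}\right) = -7 + L X^{2}$)
$W{\left(p \right)} = 2 p$
$\sqrt{R{\left(13,-8 \right)} + W{\left(E{\left(6 \right)} \right)}} = \sqrt{\left(-7 - 8 \cdot 13^{2}\right) + 2 \cdot 6} = \sqrt{\left(-7 - 1352\right) + 12} = \sqrt{-1359 + 12} = \sqrt{-1347} = i \sqrt{1347}$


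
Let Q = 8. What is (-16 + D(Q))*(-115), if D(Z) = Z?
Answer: 920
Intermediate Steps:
(-16 + D(Q))*(-115) = (-16 + 8)*(-115) = -8*(-115) = 920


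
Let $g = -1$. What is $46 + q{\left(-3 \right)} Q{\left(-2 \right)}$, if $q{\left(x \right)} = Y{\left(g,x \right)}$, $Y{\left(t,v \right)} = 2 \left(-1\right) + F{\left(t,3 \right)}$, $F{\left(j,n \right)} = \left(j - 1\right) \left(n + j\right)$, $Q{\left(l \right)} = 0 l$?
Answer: $46$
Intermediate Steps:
$Q{\left(l \right)} = 0$
$F{\left(j,n \right)} = \left(-1 + j\right) \left(j + n\right)$
$Y{\left(t,v \right)} = -5 + t^{2} + 2 t$ ($Y{\left(t,v \right)} = 2 \left(-1\right) + \left(t^{2} - t - 3 + t 3\right) = -2 + \left(t^{2} - t - 3 + 3 t\right) = -2 + \left(-3 + t^{2} + 2 t\right) = -5 + t^{2} + 2 t$)
$q{\left(x \right)} = -6$ ($q{\left(x \right)} = -5 + \left(-1\right)^{2} + 2 \left(-1\right) = -5 + 1 - 2 = -6$)
$46 + q{\left(-3 \right)} Q{\left(-2 \right)} = 46 - 0 = 46 + 0 = 46$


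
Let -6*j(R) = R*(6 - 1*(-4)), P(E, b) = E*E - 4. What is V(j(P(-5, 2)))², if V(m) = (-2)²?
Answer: 16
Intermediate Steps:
P(E, b) = -4 + E² (P(E, b) = E² - 4 = -4 + E²)
j(R) = -5*R/3 (j(R) = -R*(6 - 1*(-4))/6 = -R*(6 + 4)/6 = -R*10/6 = -5*R/3)
V(m) = 4
V(j(P(-5, 2)))² = 4² = 16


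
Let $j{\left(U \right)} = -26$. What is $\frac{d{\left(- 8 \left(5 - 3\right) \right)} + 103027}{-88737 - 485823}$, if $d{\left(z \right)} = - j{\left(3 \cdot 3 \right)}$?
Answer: $- \frac{34351}{191520} \approx -0.17936$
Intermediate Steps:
$d{\left(z \right)} = 26$ ($d{\left(z \right)} = \left(-1\right) \left(-26\right) = 26$)
$\frac{d{\left(- 8 \left(5 - 3\right) \right)} + 103027}{-88737 - 485823} = \frac{26 + 103027}{-88737 - 485823} = \frac{103053}{-574560} = 103053 \left(- \frac{1}{574560}\right) = - \frac{34351}{191520}$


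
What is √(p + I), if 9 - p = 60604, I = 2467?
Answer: 4*I*√3633 ≈ 241.1*I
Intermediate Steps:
p = -60595 (p = 9 - 1*60604 = 9 - 60604 = -60595)
√(p + I) = √(-60595 + 2467) = √(-58128) = 4*I*√3633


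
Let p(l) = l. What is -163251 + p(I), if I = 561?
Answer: -162690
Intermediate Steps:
-163251 + p(I) = -163251 + 561 = -162690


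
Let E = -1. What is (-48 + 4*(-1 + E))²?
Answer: 3136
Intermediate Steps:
(-48 + 4*(-1 + E))² = (-48 + 4*(-1 - 1))² = (-48 + 4*(-2))² = (-48 - 8)² = (-56)² = 3136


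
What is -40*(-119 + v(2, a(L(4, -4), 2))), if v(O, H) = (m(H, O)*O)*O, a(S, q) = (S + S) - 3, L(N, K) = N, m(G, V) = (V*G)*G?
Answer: -3240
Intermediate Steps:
m(G, V) = V*G² (m(G, V) = (G*V)*G = V*G²)
a(S, q) = -3 + 2*S (a(S, q) = 2*S - 3 = -3 + 2*S)
v(O, H) = H²*O³ (v(O, H) = ((O*H²)*O)*O = (H²*O²)*O = H²*O³)
-40*(-119 + v(2, a(L(4, -4), 2))) = -40*(-119 + (-3 + 2*4)²*2³) = -40*(-119 + (-3 + 8)²*8) = -40*(-119 + 5²*8) = -40*(-119 + 25*8) = -40*(-119 + 200) = -40*81 = -3240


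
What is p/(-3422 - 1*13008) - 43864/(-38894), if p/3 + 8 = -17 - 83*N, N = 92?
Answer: 807293161/319514210 ≈ 2.5266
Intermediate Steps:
p = -22983 (p = -24 + 3*(-17 - 83*92) = -24 + 3*(-17 - 7636) = -24 + 3*(-7653) = -24 - 22959 = -22983)
p/(-3422 - 1*13008) - 43864/(-38894) = -22983/(-3422 - 1*13008) - 43864/(-38894) = -22983/(-3422 - 13008) - 43864*(-1/38894) = -22983/(-16430) + 21932/19447 = -22983*(-1/16430) + 21932/19447 = 22983/16430 + 21932/19447 = 807293161/319514210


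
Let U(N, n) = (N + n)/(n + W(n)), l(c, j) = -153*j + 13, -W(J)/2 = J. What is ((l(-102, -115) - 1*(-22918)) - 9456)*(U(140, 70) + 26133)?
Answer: 811859100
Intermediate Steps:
W(J) = -2*J
l(c, j) = 13 - 153*j
U(N, n) = -(N + n)/n (U(N, n) = (N + n)/(n - 2*n) = (N + n)/((-n)) = (N + n)*(-1/n) = -(N + n)/n)
((l(-102, -115) - 1*(-22918)) - 9456)*(U(140, 70) + 26133) = (((13 - 153*(-115)) - 1*(-22918)) - 9456)*((-1*140 - 1*70)/70 + 26133) = (((13 + 17595) + 22918) - 9456)*((-140 - 70)/70 + 26133) = ((17608 + 22918) - 9456)*((1/70)*(-210) + 26133) = (40526 - 9456)*(-3 + 26133) = 31070*26130 = 811859100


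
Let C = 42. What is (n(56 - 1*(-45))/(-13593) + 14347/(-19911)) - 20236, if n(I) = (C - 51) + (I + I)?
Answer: -1825692258074/90216741 ≈ -20237.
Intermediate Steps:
n(I) = -9 + 2*I (n(I) = (42 - 51) + (I + I) = -9 + 2*I)
(n(56 - 1*(-45))/(-13593) + 14347/(-19911)) - 20236 = ((-9 + 2*(56 - 1*(-45)))/(-13593) + 14347/(-19911)) - 20236 = ((-9 + 2*(56 + 45))*(-1/13593) + 14347*(-1/19911)) - 20236 = ((-9 + 2*101)*(-1/13593) - 14347/19911) - 20236 = ((-9 + 202)*(-1/13593) - 14347/19911) - 20236 = (193*(-1/13593) - 14347/19911) - 20236 = (-193/13593 - 14347/19911) - 20236 = -66287198/90216741 - 20236 = -1825692258074/90216741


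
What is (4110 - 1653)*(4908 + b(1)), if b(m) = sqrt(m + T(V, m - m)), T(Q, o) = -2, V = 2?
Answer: 12058956 + 2457*I ≈ 1.2059e+7 + 2457.0*I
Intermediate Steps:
b(m) = sqrt(-2 + m) (b(m) = sqrt(m - 2) = sqrt(-2 + m))
(4110 - 1653)*(4908 + b(1)) = (4110 - 1653)*(4908 + sqrt(-2 + 1)) = 2457*(4908 + sqrt(-1)) = 2457*(4908 + I) = 12058956 + 2457*I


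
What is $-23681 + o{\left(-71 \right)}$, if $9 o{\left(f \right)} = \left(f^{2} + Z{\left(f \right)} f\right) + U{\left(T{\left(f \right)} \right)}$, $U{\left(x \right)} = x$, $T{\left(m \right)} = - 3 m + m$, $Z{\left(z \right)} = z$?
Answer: $-22545$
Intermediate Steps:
$T{\left(m \right)} = - 2 m$
$o{\left(f \right)} = - \frac{2 f}{9} + \frac{2 f^{2}}{9}$ ($o{\left(f \right)} = \frac{\left(f^{2} + f f\right) - 2 f}{9} = \frac{\left(f^{2} + f^{2}\right) - 2 f}{9} = \frac{2 f^{2} - 2 f}{9} = \frac{- 2 f + 2 f^{2}}{9} = - \frac{2 f}{9} + \frac{2 f^{2}}{9}$)
$-23681 + o{\left(-71 \right)} = -23681 + \frac{2}{9} \left(-71\right) \left(-1 - 71\right) = -23681 + \frac{2}{9} \left(-71\right) \left(-72\right) = -23681 + 1136 = -22545$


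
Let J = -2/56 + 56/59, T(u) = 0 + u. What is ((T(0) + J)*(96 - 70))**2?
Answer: 384826689/682276 ≈ 564.03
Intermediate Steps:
T(u) = u
J = 1509/1652 (J = -2*1/56 + 56*(1/59) = -1/28 + 56/59 = 1509/1652 ≈ 0.91344)
((T(0) + J)*(96 - 70))**2 = ((0 + 1509/1652)*(96 - 70))**2 = ((1509/1652)*26)**2 = (19617/826)**2 = 384826689/682276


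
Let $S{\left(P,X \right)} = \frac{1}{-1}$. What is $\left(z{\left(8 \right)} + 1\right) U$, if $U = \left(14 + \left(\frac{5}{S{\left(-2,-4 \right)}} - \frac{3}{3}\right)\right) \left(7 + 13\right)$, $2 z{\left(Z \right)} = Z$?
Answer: $800$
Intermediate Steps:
$z{\left(Z \right)} = \frac{Z}{2}$
$S{\left(P,X \right)} = -1$
$U = 160$ ($U = \left(14 + \left(\frac{5}{-1} - \frac{3}{3}\right)\right) \left(7 + 13\right) = \left(14 + \left(5 \left(-1\right) - 1\right)\right) 20 = \left(14 - 6\right) 20 = 8 \cdot 20 = 160$)
$\left(z{\left(8 \right)} + 1\right) U = \left(\frac{1}{2} \cdot 8 + 1\right) 160 = \left(4 + 1\right) 160 = 5 \cdot 160 = 800$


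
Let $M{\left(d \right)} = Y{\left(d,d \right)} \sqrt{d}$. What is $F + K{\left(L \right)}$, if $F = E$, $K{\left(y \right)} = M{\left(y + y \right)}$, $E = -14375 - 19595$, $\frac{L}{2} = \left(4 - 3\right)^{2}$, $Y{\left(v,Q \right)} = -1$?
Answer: $-33972$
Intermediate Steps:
$L = 2$ ($L = 2 \left(4 - 3\right)^{2} = 2 \cdot 1^{2} = 2 \cdot 1 = 2$)
$E = -33970$
$M{\left(d \right)} = - \sqrt{d}$
$K{\left(y \right)} = - \sqrt{2} \sqrt{y}$ ($K{\left(y \right)} = - \sqrt{y + y} = - \sqrt{2 y} = - \sqrt{2} \sqrt{y}$)
$F = -33970$
$F + K{\left(L \right)} = -33970 - \sqrt{2} \sqrt{2} = -33970 - 2 = -33972$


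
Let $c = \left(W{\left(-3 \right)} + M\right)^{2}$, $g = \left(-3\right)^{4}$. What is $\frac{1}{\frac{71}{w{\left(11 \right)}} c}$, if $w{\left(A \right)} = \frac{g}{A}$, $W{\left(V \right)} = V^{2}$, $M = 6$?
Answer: $\frac{9}{19525} \approx 0.00046095$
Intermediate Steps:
$g = 81$
$w{\left(A \right)} = \frac{81}{A}$
$c = 225$ ($c = \left(\left(-3\right)^{2} + 6\right)^{2} = \left(9 + 6\right)^{2} = 15^{2} = 225$)
$\frac{1}{\frac{71}{w{\left(11 \right)}} c} = \frac{1}{\frac{71}{81 \cdot \frac{1}{11}} \cdot 225} = \frac{1}{\frac{71}{\frac{81}{11}} \cdot 225} = \frac{1}{71 \cdot \frac{11}{81} \cdot 225} = \frac{1}{\frac{781}{81} \cdot 225} = \frac{1}{\frac{19525}{9}} = \frac{9}{19525}$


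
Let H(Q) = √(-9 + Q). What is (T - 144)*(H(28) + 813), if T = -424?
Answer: -461784 - 568*√19 ≈ -4.6426e+5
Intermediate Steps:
(T - 144)*(H(28) + 813) = (-424 - 144)*(√(-9 + 28) + 813) = -568*(√19 + 813) = -568*(813 + √19) = -461784 - 568*√19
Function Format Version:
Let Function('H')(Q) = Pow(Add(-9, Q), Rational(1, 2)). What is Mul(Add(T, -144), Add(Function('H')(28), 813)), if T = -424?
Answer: Add(-461784, Mul(-568, Pow(19, Rational(1, 2)))) ≈ -4.6426e+5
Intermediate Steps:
Mul(Add(T, -144), Add(Function('H')(28), 813)) = Mul(Add(-424, -144), Add(Pow(Add(-9, 28), Rational(1, 2)), 813)) = Mul(-568, Add(Pow(19, Rational(1, 2)), 813)) = Mul(-568, Add(813, Pow(19, Rational(1, 2)))) = Add(-461784, Mul(-568, Pow(19, Rational(1, 2))))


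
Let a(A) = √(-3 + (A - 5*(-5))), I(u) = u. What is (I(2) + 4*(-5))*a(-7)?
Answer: -18*√15 ≈ -69.714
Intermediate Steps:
a(A) = √(22 + A) (a(A) = √(-3 + (A + 25)) = √(-3 + (25 + A)) = √(22 + A))
(I(2) + 4*(-5))*a(-7) = (2 + 4*(-5))*√(22 - 7) = (2 - 20)*√15 = -18*√15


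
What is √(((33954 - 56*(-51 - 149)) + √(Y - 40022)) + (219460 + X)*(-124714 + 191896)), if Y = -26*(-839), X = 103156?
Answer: √(21674033266 + 4*I*√1138) ≈ 1.4722e+5 + 0.e-4*I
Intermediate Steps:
Y = 21814
√(((33954 - 56*(-51 - 149)) + √(Y - 40022)) + (219460 + X)*(-124714 + 191896)) = √(((33954 - 56*(-51 - 149)) + √(21814 - 40022)) + (219460 + 103156)*(-124714 + 191896)) = √(((33954 - 56*(-200)) + √(-18208)) + 322616*67182) = √(((33954 + 11200) + 4*I*√1138) + 21673988112) = √((45154 + 4*I*√1138) + 21673988112) = √(21674033266 + 4*I*√1138)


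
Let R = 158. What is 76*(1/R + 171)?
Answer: 1026722/79 ≈ 12996.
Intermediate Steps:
76*(1/R + 171) = 76*(1/158 + 171) = 76*(27019/158) = 1026722/79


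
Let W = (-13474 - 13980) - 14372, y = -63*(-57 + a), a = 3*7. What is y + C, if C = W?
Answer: -39558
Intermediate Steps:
a = 21
y = 2268 (y = -63*(-57 + 21) = -63*(-36) = 2268)
W = -41826 (W = -27454 - 14372 = -41826)
C = -41826
y + C = 2268 - 41826 = -39558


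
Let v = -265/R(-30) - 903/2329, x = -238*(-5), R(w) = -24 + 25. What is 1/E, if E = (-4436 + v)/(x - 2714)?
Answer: 295783/912461 ≈ 0.32416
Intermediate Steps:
R(w) = 1
x = 1190
v = -618088/2329 (v = -265/1 - 903/2329 = -265*1 - 903*1/2329 = -265 - 903/2329 = -618088/2329 ≈ -265.39)
E = 912461/295783 (E = (-4436 - 618088/2329)/(1190 - 2714) = -10949532/2329/(-1524) = -10949532/2329*(-1/1524) = 912461/295783 ≈ 3.0849)
1/E = 1/(912461/295783) = 295783/912461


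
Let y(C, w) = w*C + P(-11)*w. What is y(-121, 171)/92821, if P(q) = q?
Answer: -22572/92821 ≈ -0.24318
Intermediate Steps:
y(C, w) = -11*w + C*w (y(C, w) = w*C - 11*w = C*w - 11*w = -11*w + C*w)
y(-121, 171)/92821 = (171*(-11 - 121))/92821 = (171*(-132))*(1/92821) = -22572*1/92821 = -22572/92821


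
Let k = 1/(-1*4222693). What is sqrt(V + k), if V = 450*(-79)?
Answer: I*sqrt(633896890927674643)/4222693 ≈ 188.55*I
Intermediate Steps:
V = -35550
k = -1/4222693 (k = 1/(-4222693) = -1/4222693 ≈ -2.3682e-7)
sqrt(V + k) = sqrt(-35550 - 1/4222693) = sqrt(-150116736151/4222693) = I*sqrt(633896890927674643)/4222693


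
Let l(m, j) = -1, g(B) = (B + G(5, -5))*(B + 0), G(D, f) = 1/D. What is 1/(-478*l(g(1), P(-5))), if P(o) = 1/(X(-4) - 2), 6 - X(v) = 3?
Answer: 1/478 ≈ 0.0020920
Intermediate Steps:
X(v) = 3 (X(v) = 6 - 1*3 = 6 - 3 = 3)
g(B) = B*(⅕ + B) (g(B) = (B + 1/5)*(B + 0) = (B + ⅕)*B = (⅕ + B)*B = B*(⅕ + B))
P(o) = 1 (P(o) = 1/(3 - 2) = 1/1 = 1)
1/(-478*l(g(1), P(-5))) = 1/(-478*(-1)) = 1/478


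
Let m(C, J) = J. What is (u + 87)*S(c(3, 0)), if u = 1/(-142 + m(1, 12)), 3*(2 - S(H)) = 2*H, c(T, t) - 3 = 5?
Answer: -11309/39 ≈ -289.97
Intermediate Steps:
c(T, t) = 8 (c(T, t) = 3 + 5 = 8)
S(H) = 2 - 2*H/3
u = -1/130 (u = 1/(-142 + 12) = 1/(-130) = -1/130 ≈ -0.0076923)
(u + 87)*S(c(3, 0)) = (-1/130 + 87)*(2 - ⅔*8) = 11309*(2 - 16/3)/130 = (11309/130)*(-10/3) = -11309/39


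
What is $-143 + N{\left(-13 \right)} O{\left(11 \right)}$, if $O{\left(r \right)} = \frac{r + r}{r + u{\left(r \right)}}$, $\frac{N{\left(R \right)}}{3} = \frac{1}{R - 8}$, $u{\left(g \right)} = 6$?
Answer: $- \frac{17039}{119} \approx -143.18$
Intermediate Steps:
$N{\left(R \right)} = \frac{3}{-8 + R}$ ($N{\left(R \right)} = \frac{3}{R - 8} = \frac{3}{-8 + R}$)
$O{\left(r \right)} = \frac{2 r}{6 + r}$ ($O{\left(r \right)} = \frac{r + r}{r + 6} = \frac{2 r}{6 + r}$)
$-143 + N{\left(-13 \right)} O{\left(11 \right)} = -143 + \frac{3}{-8 - 13} \cdot 2 \cdot 11 \frac{1}{6 + 11} = -143 + \frac{3}{-21} \cdot 2 \cdot 11 \cdot \frac{1}{17} = -143 + 3 \left(- \frac{1}{21}\right) 2 \cdot 11 \cdot \frac{1}{17} = -143 - \frac{22}{119} = - \frac{17039}{119}$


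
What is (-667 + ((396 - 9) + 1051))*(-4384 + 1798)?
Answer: -1993806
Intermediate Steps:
(-667 + ((396 - 9) + 1051))*(-4384 + 1798) = (-667 + (387 + 1051))*(-2586) = (-667 + 1438)*(-2586) = 771*(-2586) = -1993806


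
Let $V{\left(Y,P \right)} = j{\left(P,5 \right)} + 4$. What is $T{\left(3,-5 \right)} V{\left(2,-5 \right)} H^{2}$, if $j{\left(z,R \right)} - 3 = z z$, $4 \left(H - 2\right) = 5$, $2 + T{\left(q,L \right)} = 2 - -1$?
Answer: $338$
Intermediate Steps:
$T{\left(q,L \right)} = 1$ ($T{\left(q,L \right)} = -2 + \left(2 - -1\right) = -2 + \left(2 + 1\right) = -2 + 3 = 1$)
$H = \frac{13}{4}$ ($H = 2 + \frac{1}{4} \cdot 5 = 2 + \frac{5}{4} = \frac{13}{4} \approx 3.25$)
$j{\left(z,R \right)} = 3 + z^{2}$ ($j{\left(z,R \right)} = 3 + z z = 3 + z^{2}$)
$V{\left(Y,P \right)} = 7 + P^{2}$ ($V{\left(Y,P \right)} = \left(3 + P^{2}\right) + 4 = 7 + P^{2}$)
$T{\left(3,-5 \right)} V{\left(2,-5 \right)} H^{2} = 1 \left(7 + \left(-5\right)^{2}\right) \left(\frac{13}{4}\right)^{2} = 1 \left(7 + 25\right) \frac{169}{16} = 1 \cdot 32 \cdot \frac{169}{16} = 32 \cdot \frac{169}{16} = 338$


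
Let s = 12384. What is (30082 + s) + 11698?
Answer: 54164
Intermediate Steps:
(30082 + s) + 11698 = (30082 + 12384) + 11698 = 42466 + 11698 = 54164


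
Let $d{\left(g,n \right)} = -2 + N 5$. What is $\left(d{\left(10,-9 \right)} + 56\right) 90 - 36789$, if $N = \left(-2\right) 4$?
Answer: $-35529$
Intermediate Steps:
$N = -8$
$d{\left(g,n \right)} = -42$ ($d{\left(g,n \right)} = -2 - 40 = -42$)
$\left(d{\left(10,-9 \right)} + 56\right) 90 - 36789 = \left(-42 + 56\right) 90 - 36789 = 14 \cdot 90 - 36789 = 1260 - 36789 = -35529$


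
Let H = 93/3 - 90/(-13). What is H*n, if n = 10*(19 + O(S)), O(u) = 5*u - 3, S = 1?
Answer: 103530/13 ≈ 7963.8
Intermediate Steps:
O(u) = -3 + 5*u
H = 493/13 (H = 93*(⅓) - 90*(-1/13) = 31 + 90/13 = 493/13 ≈ 37.923)
n = 210 (n = 10*(19 + (-3 + 5*1)) = 10*(19 + (-3 + 5)) = 10*(19 + 2) = 10*21 = 210)
H*n = (493/13)*210 = 103530/13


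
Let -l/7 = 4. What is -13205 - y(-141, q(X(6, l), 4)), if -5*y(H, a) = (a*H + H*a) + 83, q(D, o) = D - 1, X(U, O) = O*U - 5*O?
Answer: -57764/5 ≈ -11553.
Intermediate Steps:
l = -28 (l = -7*4 = -28)
X(U, O) = -5*O + O*U
q(D, o) = -1 + D
y(H, a) = -83/5 - 2*H*a/5 (y(H, a) = -((a*H + H*a) + 83)/5 = -((H*a + H*a) + 83)/5 = -(2*H*a + 83)/5 = -(83 + 2*H*a)/5 = -83/5 - 2*H*a/5)
-13205 - y(-141, q(X(6, l), 4)) = -13205 - (-83/5 - ⅖*(-141)*(-1 - 28*(-5 + 6))) = -13205 - (-83/5 - ⅖*(-141)*(-1 - 28*1)) = -13205 - (-83/5 - ⅖*(-141)*(-1 - 28)) = -13205 - (-83/5 - ⅖*(-141)*(-29)) = -13205 - (-83/5 - 8178/5) = -13205 - 1*(-8261/5) = -13205 + 8261/5 = -57764/5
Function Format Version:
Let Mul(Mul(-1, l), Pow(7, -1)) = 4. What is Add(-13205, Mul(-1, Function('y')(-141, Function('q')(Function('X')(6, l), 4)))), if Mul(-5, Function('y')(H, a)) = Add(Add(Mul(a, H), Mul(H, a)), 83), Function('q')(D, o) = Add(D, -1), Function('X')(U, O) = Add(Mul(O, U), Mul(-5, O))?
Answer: Rational(-57764, 5) ≈ -11553.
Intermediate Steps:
l = -28 (l = Mul(-7, 4) = -28)
Function('X')(U, O) = Add(Mul(-5, O), Mul(O, U))
Function('q')(D, o) = Add(-1, D)
Function('y')(H, a) = Add(Rational(-83, 5), Mul(Rational(-2, 5), H, a)) (Function('y')(H, a) = Mul(Rational(-1, 5), Add(Add(Mul(a, H), Mul(H, a)), 83)) = Mul(Rational(-1, 5), Add(Add(Mul(H, a), Mul(H, a)), 83)) = Mul(Rational(-1, 5), Add(Mul(2, H, a), 83)) = Mul(Rational(-1, 5), Add(83, Mul(2, H, a))) = Add(Rational(-83, 5), Mul(Rational(-2, 5), H, a)))
Add(-13205, Mul(-1, Function('y')(-141, Function('q')(Function('X')(6, l), 4)))) = Add(-13205, Mul(-1, Add(Rational(-83, 5), Mul(Rational(-2, 5), -141, Add(-1, Mul(-28, Add(-5, 6))))))) = Add(-13205, Mul(-1, Add(Rational(-83, 5), Mul(Rational(-2, 5), -141, Add(-1, Mul(-28, 1)))))) = Add(-13205, Mul(-1, Add(Rational(-83, 5), Mul(Rational(-2, 5), -141, Add(-1, -28))))) = Add(-13205, Mul(-1, Add(Rational(-83, 5), Mul(Rational(-2, 5), -141, -29)))) = Add(-13205, Mul(-1, Add(Rational(-83, 5), Rational(-8178, 5)))) = Add(-13205, Mul(-1, Rational(-8261, 5))) = Add(-13205, Rational(8261, 5)) = Rational(-57764, 5)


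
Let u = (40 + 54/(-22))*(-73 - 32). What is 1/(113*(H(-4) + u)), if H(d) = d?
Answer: -11/4905217 ≈ -2.2425e-6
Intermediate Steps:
u = -43365/11 (u = (40 + 54*(-1/22))*(-105) = (40 - 27/11)*(-105) = (413/11)*(-105) = -43365/11 ≈ -3942.3)
1/(113*(H(-4) + u)) = 1/(113*(-4 - 43365/11)) = 1/(113*(-43409/11)) = 1/(-4905217/11) = -11/4905217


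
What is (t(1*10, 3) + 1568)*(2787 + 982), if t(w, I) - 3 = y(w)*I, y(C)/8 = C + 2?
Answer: 7006571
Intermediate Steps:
y(C) = 16 + 8*C (y(C) = 8*(C + 2) = 8*(2 + C) = 16 + 8*C)
t(w, I) = 3 + I*(16 + 8*w) (t(w, I) = 3 + (16 + 8*w)*I = 3 + I*(16 + 8*w))
(t(1*10, 3) + 1568)*(2787 + 982) = ((3 + 8*3*(2 + 1*10)) + 1568)*(2787 + 982) = ((3 + 8*3*(2 + 10)) + 1568)*3769 = ((3 + 8*3*12) + 1568)*3769 = ((3 + 288) + 1568)*3769 = (291 + 1568)*3769 = 1859*3769 = 7006571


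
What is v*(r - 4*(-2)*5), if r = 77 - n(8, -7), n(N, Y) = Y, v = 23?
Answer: 2852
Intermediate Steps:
r = 84 (r = 77 - 1*(-7) = 77 + 7 = 84)
v*(r - 4*(-2)*5) = 23*(84 - 4*(-2)*5) = 23*(84 + 8*5) = 23*(84 + 40) = 23*124 = 2852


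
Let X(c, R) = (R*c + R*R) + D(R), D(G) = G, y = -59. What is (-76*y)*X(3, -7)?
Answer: 94164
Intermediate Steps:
X(c, R) = R + R² + R*c (X(c, R) = (R*c + R*R) + R = (R*c + R²) + R = (R² + R*c) + R = R + R² + R*c)
(-76*y)*X(3, -7) = (-76*(-59))*(-7*(1 - 7 + 3)) = 4484*(-7*(-3)) = 4484*21 = 94164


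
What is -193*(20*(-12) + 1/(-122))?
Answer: 5651233/122 ≈ 46322.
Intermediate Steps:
-193*(20*(-12) + 1/(-122)) = -193*(-240 - 1/122) = -193*(-29281/122) = 5651233/122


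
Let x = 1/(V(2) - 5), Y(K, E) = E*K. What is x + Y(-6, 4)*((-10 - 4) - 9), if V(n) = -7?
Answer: 6623/12 ≈ 551.92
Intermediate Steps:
x = -1/12 (x = 1/(-7 - 5) = 1/(-12) = -1/12 ≈ -0.083333)
x + Y(-6, 4)*((-10 - 4) - 9) = -1/12 + (4*(-6))*((-10 - 4) - 9) = -1/12 - 24*(-14 - 9) = -1/12 - 24*(-23) = -1/12 + 552 = 6623/12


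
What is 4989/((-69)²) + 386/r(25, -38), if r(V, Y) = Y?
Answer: -274694/30153 ≈ -9.1100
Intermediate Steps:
4989/((-69)²) + 386/r(25, -38) = 4989/((-69)²) + 386/(-38) = 4989/4761 + 386*(-1/38) = 4989*(1/4761) - 193/19 = 1663/1587 - 193/19 = -274694/30153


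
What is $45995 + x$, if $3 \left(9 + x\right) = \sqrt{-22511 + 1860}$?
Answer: $45986 + \frac{i \sqrt{20651}}{3} \approx 45986.0 + 47.901 i$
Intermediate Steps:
$x = -9 + \frac{i \sqrt{20651}}{3}$ ($x = -9 + \frac{\sqrt{-22511 + 1860}}{3} = -9 + \frac{\sqrt{-20651}}{3} = -9 + \frac{i \sqrt{20651}}{3} \approx -9.0 + 47.901 i$)
$45995 + x = 45995 - \left(9 - \frac{i \sqrt{20651}}{3}\right) = 45986 + \frac{i \sqrt{20651}}{3}$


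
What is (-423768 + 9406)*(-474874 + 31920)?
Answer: 183543305348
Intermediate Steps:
(-423768 + 9406)*(-474874 + 31920) = -414362*(-442954) = 183543305348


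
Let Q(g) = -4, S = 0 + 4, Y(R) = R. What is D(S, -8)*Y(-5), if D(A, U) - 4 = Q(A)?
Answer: 0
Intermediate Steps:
S = 4
D(A, U) = 0 (D(A, U) = 4 - 4 = 0)
D(S, -8)*Y(-5) = 0*(-5) = 0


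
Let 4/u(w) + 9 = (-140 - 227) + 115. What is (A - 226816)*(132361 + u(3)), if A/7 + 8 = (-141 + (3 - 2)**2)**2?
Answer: -3097828370824/261 ≈ -1.1869e+10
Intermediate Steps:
u(w) = -4/261 (u(w) = 4/(-9 + ((-140 - 227) + 115)) = 4/(-9 + (-367 + 115)) = 4/(-9 - 252) = 4/(-261) = 4*(-1/261) = -4/261)
A = 137144 (A = -56 + 7*(-141 + (3 - 2)**2)**2 = -56 + 7*(-141 + 1**2)**2 = -56 + 7*(-141 + 1)**2 = -56 + 7*(-140)**2 = -56 + 7*19600 = -56 + 137200 = 137144)
(A - 226816)*(132361 + u(3)) = (137144 - 226816)*(132361 - 4/261) = -89672*34546217/261 = -3097828370824/261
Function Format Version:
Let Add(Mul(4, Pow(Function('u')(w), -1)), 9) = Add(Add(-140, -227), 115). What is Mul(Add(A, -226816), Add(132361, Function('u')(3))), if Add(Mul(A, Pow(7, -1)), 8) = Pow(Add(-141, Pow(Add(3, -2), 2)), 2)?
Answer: Rational(-3097828370824, 261) ≈ -1.1869e+10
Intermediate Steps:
Function('u')(w) = Rational(-4, 261) (Function('u')(w) = Mul(4, Pow(Add(-9, Add(Add(-140, -227), 115)), -1)) = Mul(4, Pow(Add(-9, Add(-367, 115)), -1)) = Mul(4, Pow(Add(-9, -252), -1)) = Mul(4, Pow(-261, -1)) = Mul(4, Rational(-1, 261)) = Rational(-4, 261))
A = 137144 (A = Add(-56, Mul(7, Pow(Add(-141, Pow(Add(3, -2), 2)), 2))) = Add(-56, Mul(7, Pow(Add(-141, Pow(1, 2)), 2))) = Add(-56, Mul(7, Pow(Add(-141, 1), 2))) = Add(-56, Mul(7, Pow(-140, 2))) = Add(-56, Mul(7, 19600)) = Add(-56, 137200) = 137144)
Mul(Add(A, -226816), Add(132361, Function('u')(3))) = Mul(Add(137144, -226816), Add(132361, Rational(-4, 261))) = Mul(-89672, Rational(34546217, 261)) = Rational(-3097828370824, 261)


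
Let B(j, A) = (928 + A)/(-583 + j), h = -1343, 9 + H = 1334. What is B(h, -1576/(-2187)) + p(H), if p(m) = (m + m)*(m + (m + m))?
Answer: 22184929718194/2106081 ≈ 1.0534e+7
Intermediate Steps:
H = 1325 (H = -9 + 1334 = 1325)
B(j, A) = (928 + A)/(-583 + j)
p(m) = 6*m**2 (p(m) = (2*m)*(m + 2*m) = (2*m)*(3*m) = 6*m**2)
B(h, -1576/(-2187)) + p(H) = (928 - 1576/(-2187))/(-583 - 1343) + 6*1325**2 = (928 - 1576*(-1/2187))/(-1926) + 6*1755625 = -(928 + 1576/2187)/1926 + 10533750 = -1/1926*2031112/2187 + 10533750 = -1015556/2106081 + 10533750 = 22184929718194/2106081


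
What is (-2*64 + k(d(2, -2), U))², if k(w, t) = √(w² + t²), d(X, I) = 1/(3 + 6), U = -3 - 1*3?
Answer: (1152 - √2917)²/81 ≈ 14884.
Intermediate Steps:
U = -6 (U = -3 - 3 = -6)
d(X, I) = ⅑ (d(X, I) = 1/9 = ⅑)
k(w, t) = √(t² + w²)
(-2*64 + k(d(2, -2), U))² = (-2*64 + √((-6)² + (⅑)²))² = (-128 + √(36 + 1/81))² = (-128 + √(2917/81))² = (-128 + √2917/9)²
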